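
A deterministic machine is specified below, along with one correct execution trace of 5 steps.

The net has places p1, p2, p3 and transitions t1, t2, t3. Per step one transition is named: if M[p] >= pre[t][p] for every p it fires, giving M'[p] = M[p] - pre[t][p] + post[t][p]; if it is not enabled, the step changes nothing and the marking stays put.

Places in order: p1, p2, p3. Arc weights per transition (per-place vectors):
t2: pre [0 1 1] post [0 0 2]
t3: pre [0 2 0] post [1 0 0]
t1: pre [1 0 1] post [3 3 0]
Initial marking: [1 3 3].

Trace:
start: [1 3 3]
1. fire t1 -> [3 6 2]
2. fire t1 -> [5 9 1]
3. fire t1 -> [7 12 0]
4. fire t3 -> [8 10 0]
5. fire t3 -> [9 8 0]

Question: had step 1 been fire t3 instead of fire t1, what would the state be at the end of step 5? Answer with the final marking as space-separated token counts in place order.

(re-executing from step 1 with the substitution; state before step 1: [1 3 3])
1. fire t3 -> [2 1 3]
2. fire t1 -> [4 4 2]
3. fire t1 -> [6 7 1]
4. fire t3 -> [7 5 1]
5. fire t3 -> [8 3 1]

8 3 1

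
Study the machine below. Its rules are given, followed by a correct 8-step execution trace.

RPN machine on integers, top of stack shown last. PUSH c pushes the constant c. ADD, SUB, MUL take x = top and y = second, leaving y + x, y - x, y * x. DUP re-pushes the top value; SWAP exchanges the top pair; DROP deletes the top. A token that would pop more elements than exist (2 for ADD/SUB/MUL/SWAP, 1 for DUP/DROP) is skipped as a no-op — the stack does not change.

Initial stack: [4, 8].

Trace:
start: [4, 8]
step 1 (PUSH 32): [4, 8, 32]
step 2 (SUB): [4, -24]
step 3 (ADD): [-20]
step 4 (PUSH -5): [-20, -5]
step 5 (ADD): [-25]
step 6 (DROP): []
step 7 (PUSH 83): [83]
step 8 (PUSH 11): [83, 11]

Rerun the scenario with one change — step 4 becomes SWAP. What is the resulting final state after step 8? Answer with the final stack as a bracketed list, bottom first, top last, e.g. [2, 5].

[83, 11]

(re-executing from step 4 with the substitution; state before step 4: [-20])
step 4 (SWAP): [-20]
step 5 (ADD): [-20]
step 6 (DROP): []
step 7 (PUSH 83): [83]
step 8 (PUSH 11): [83, 11]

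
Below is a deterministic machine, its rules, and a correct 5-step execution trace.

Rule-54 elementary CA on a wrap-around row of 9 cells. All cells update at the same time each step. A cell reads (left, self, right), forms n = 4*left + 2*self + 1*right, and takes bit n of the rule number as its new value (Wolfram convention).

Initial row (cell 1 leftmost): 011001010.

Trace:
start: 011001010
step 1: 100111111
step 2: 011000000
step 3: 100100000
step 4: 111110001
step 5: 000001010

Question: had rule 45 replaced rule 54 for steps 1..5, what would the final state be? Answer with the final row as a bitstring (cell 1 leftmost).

(re-executing steps 1..5 under rule 45; state before step 1: 011001010)
step 1: 010001110
step 2: 010101000
step 3: 011111011
step 4: 110000110
step 5: 100110101

100110101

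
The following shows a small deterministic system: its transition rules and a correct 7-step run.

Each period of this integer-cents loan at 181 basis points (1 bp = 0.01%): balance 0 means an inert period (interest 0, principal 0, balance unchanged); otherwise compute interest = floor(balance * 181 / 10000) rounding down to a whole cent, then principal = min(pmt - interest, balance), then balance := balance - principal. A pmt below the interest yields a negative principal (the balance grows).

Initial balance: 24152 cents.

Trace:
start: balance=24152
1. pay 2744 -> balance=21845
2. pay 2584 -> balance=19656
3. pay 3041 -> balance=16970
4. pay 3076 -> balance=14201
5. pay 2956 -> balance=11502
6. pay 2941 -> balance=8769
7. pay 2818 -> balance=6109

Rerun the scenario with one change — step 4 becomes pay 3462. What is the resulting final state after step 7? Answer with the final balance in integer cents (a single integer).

5702

(re-executing from step 4 with the substitution; state before step 4: balance=16970)
4. pay 3462 -> balance=13815
5. pay 2956 -> balance=11109
6. pay 2941 -> balance=8369
7. pay 2818 -> balance=5702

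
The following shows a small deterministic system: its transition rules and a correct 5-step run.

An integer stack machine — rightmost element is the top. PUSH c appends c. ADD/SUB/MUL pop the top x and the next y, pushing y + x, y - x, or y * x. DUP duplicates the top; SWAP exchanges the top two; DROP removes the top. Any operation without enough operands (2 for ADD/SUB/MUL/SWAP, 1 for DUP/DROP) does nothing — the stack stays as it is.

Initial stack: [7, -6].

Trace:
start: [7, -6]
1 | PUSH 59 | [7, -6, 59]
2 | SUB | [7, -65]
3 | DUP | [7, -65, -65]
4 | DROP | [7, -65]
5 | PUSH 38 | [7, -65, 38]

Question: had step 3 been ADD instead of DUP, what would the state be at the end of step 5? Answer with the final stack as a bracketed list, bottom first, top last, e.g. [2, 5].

[38]

(re-executing from step 3 with the substitution; state before step 3: [7, -65])
3 | ADD | [-58]
4 | DROP | []
5 | PUSH 38 | [38]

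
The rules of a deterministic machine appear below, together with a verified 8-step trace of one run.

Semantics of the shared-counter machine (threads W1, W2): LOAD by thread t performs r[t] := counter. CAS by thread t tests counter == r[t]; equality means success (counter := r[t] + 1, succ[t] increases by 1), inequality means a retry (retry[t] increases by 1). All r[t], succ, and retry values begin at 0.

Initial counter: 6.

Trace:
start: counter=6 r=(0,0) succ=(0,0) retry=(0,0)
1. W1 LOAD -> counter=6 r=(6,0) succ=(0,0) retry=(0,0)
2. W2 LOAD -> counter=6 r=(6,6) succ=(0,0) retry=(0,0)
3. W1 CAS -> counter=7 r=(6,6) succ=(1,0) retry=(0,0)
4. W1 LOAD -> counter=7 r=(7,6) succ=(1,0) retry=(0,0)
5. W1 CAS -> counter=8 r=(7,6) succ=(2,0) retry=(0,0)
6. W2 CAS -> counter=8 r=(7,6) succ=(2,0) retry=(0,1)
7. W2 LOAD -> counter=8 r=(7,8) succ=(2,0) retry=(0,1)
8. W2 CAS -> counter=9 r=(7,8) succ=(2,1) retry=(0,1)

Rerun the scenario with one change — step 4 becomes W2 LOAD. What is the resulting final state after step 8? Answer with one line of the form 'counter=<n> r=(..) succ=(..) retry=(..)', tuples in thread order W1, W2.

(re-executing from step 4 with the substitution; state before step 4: counter=7 r=(6,6) succ=(1,0) retry=(0,0))
4. W2 LOAD -> counter=7 r=(6,7) succ=(1,0) retry=(0,0)
5. W1 CAS -> counter=7 r=(6,7) succ=(1,0) retry=(1,0)
6. W2 CAS -> counter=8 r=(6,7) succ=(1,1) retry=(1,0)
7. W2 LOAD -> counter=8 r=(6,8) succ=(1,1) retry=(1,0)
8. W2 CAS -> counter=9 r=(6,8) succ=(1,2) retry=(1,0)

counter=9 r=(6,8) succ=(1,2) retry=(1,0)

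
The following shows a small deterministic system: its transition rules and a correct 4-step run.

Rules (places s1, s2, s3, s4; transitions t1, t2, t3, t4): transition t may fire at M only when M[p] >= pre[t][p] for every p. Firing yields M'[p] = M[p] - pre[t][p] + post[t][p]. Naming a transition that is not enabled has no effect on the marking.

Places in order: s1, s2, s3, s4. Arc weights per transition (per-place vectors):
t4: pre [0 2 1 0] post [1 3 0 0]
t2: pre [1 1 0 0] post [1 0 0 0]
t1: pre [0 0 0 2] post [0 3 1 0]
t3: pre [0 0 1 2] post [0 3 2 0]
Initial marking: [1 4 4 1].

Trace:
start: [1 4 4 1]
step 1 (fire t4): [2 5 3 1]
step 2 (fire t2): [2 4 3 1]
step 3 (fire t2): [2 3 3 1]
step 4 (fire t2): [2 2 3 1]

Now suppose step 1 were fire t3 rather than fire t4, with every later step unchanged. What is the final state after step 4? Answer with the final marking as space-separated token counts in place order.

(re-executing from step 1 with the substitution; state before step 1: [1 4 4 1])
step 1 (fire t3): [1 4 4 1]
step 2 (fire t2): [1 3 4 1]
step 3 (fire t2): [1 2 4 1]
step 4 (fire t2): [1 1 4 1]

1 1 4 1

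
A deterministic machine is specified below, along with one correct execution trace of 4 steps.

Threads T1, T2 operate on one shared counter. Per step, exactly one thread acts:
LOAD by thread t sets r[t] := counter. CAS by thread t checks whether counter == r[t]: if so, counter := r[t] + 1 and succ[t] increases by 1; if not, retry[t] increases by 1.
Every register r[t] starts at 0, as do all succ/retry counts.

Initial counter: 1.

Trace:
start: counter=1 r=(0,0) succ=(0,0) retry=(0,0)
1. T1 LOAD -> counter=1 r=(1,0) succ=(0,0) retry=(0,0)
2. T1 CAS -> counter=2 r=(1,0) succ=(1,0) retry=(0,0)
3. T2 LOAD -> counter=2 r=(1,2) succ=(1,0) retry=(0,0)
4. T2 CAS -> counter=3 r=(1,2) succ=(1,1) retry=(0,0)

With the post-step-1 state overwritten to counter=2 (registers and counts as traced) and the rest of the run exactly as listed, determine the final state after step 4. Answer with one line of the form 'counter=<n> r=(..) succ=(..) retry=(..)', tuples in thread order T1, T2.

counter=3 r=(1,2) succ=(0,1) retry=(1,0)

state after step 1 := counter=2 r=(1,0) succ=(0,0) retry=(0,0)
2. T1 CAS -> counter=2 r=(1,0) succ=(0,0) retry=(1,0)
3. T2 LOAD -> counter=2 r=(1,2) succ=(0,0) retry=(1,0)
4. T2 CAS -> counter=3 r=(1,2) succ=(0,1) retry=(1,0)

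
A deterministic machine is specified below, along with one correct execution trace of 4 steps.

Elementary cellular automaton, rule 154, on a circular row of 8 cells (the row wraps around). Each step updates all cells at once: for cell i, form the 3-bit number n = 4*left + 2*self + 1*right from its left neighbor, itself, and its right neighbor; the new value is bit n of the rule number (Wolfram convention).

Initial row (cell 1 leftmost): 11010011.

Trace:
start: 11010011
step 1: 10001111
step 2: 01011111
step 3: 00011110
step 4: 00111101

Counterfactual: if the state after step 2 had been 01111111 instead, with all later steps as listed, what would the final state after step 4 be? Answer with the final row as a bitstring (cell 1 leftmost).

state after step 2 := 01111111
step 3: 01111110
step 4: 11111101

11111101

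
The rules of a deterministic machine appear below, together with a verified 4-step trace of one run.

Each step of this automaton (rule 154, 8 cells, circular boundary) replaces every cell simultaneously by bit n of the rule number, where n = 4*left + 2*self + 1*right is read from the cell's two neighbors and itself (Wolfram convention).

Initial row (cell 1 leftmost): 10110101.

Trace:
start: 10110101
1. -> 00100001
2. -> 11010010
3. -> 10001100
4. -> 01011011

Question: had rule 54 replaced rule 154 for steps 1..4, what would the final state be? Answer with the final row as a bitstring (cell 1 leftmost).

(re-executing steps 1..4 under rule 54; state before step 1: 10110101)
1. -> 01001110
2. -> 11110001
3. -> 00001010
4. -> 00011111

00011111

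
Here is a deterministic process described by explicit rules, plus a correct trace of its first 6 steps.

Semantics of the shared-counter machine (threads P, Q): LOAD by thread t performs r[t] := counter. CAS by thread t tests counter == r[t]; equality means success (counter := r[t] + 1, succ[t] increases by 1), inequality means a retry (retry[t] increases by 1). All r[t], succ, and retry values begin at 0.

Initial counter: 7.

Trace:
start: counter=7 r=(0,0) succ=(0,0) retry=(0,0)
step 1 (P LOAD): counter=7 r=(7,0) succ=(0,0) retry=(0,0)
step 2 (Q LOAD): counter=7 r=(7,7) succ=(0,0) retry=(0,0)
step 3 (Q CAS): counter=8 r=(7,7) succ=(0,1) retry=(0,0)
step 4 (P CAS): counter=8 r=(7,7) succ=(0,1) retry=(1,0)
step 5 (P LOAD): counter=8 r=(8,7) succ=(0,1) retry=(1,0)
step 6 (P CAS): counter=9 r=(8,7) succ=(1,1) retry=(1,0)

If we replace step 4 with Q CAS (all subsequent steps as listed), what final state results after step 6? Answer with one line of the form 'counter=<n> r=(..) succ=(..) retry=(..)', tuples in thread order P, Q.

counter=9 r=(8,7) succ=(1,1) retry=(0,1)

(re-executing from step 4 with the substitution; state before step 4: counter=8 r=(7,7) succ=(0,1) retry=(0,0))
step 4 (Q CAS): counter=8 r=(7,7) succ=(0,1) retry=(0,1)
step 5 (P LOAD): counter=8 r=(8,7) succ=(0,1) retry=(0,1)
step 6 (P CAS): counter=9 r=(8,7) succ=(1,1) retry=(0,1)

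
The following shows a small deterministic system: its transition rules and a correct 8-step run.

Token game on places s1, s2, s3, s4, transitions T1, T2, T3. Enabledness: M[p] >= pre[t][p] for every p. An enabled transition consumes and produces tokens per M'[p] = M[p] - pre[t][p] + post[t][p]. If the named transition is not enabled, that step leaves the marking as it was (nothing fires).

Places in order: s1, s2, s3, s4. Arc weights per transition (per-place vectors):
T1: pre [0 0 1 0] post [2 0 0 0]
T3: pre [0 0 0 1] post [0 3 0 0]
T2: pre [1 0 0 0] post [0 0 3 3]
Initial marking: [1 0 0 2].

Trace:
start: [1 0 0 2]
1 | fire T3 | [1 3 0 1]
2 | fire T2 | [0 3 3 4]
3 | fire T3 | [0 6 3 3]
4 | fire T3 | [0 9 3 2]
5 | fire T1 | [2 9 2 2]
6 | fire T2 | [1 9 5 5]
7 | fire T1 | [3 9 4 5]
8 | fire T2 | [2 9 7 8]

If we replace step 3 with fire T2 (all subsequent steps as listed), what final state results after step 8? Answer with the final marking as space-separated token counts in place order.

2 6 7 9

(re-executing from step 3 with the substitution; state before step 3: [0 3 3 4])
3 | fire T2 | [0 3 3 4]
4 | fire T3 | [0 6 3 3]
5 | fire T1 | [2 6 2 3]
6 | fire T2 | [1 6 5 6]
7 | fire T1 | [3 6 4 6]
8 | fire T2 | [2 6 7 9]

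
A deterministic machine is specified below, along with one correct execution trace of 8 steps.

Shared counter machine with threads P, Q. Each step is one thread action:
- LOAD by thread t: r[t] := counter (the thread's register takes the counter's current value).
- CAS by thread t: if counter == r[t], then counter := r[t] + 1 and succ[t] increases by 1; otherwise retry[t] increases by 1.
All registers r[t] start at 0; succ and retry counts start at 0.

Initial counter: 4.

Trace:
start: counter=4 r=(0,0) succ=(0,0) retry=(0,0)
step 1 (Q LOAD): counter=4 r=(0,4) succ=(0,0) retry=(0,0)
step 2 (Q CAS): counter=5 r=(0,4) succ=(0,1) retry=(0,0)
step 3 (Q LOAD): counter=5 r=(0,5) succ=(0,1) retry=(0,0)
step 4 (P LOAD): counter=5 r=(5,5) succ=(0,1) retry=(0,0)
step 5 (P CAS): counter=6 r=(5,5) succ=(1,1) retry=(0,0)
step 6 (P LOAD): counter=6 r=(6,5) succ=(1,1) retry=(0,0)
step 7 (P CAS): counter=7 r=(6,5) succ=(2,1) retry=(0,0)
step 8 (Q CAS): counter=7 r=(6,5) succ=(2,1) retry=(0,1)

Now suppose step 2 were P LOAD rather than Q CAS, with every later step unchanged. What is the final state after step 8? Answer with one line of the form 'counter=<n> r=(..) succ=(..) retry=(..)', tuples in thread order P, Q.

(re-executing from step 2 with the substitution; state before step 2: counter=4 r=(0,4) succ=(0,0) retry=(0,0))
step 2 (P LOAD): counter=4 r=(4,4) succ=(0,0) retry=(0,0)
step 3 (Q LOAD): counter=4 r=(4,4) succ=(0,0) retry=(0,0)
step 4 (P LOAD): counter=4 r=(4,4) succ=(0,0) retry=(0,0)
step 5 (P CAS): counter=5 r=(4,4) succ=(1,0) retry=(0,0)
step 6 (P LOAD): counter=5 r=(5,4) succ=(1,0) retry=(0,0)
step 7 (P CAS): counter=6 r=(5,4) succ=(2,0) retry=(0,0)
step 8 (Q CAS): counter=6 r=(5,4) succ=(2,0) retry=(0,1)

counter=6 r=(5,4) succ=(2,0) retry=(0,1)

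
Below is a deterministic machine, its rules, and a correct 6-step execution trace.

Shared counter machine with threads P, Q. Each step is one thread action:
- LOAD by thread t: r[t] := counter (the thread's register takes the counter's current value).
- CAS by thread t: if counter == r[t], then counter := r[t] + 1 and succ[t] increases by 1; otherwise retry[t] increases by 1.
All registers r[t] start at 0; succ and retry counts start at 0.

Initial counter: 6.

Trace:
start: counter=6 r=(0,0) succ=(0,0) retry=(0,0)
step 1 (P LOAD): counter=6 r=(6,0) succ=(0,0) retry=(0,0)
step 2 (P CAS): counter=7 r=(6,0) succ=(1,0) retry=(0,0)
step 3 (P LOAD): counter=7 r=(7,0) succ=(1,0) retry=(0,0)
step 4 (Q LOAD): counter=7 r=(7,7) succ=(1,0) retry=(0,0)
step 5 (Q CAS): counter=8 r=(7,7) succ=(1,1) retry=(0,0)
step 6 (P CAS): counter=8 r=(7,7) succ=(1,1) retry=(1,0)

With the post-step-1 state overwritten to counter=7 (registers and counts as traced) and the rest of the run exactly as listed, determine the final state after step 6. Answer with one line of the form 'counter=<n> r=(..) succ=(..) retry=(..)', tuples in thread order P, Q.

counter=8 r=(7,7) succ=(0,1) retry=(2,0)

state after step 1 := counter=7 r=(6,0) succ=(0,0) retry=(0,0)
step 2 (P CAS): counter=7 r=(6,0) succ=(0,0) retry=(1,0)
step 3 (P LOAD): counter=7 r=(7,0) succ=(0,0) retry=(1,0)
step 4 (Q LOAD): counter=7 r=(7,7) succ=(0,0) retry=(1,0)
step 5 (Q CAS): counter=8 r=(7,7) succ=(0,1) retry=(1,0)
step 6 (P CAS): counter=8 r=(7,7) succ=(0,1) retry=(2,0)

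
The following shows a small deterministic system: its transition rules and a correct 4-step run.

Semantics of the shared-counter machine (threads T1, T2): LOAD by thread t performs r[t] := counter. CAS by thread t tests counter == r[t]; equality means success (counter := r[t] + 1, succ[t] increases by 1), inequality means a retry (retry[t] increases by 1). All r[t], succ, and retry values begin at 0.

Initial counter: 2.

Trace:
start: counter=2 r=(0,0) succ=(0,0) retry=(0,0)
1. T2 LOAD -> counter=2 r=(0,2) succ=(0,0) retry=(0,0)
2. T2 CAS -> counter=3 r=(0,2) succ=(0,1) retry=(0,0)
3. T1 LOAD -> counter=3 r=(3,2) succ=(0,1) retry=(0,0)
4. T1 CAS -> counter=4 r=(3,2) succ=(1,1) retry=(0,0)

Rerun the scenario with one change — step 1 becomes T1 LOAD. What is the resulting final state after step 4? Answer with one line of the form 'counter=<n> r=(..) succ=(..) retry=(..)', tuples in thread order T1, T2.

counter=3 r=(2,0) succ=(1,0) retry=(0,1)

(re-executing from step 1 with the substitution; state before step 1: counter=2 r=(0,0) succ=(0,0) retry=(0,0))
1. T1 LOAD -> counter=2 r=(2,0) succ=(0,0) retry=(0,0)
2. T2 CAS -> counter=2 r=(2,0) succ=(0,0) retry=(0,1)
3. T1 LOAD -> counter=2 r=(2,0) succ=(0,0) retry=(0,1)
4. T1 CAS -> counter=3 r=(2,0) succ=(1,0) retry=(0,1)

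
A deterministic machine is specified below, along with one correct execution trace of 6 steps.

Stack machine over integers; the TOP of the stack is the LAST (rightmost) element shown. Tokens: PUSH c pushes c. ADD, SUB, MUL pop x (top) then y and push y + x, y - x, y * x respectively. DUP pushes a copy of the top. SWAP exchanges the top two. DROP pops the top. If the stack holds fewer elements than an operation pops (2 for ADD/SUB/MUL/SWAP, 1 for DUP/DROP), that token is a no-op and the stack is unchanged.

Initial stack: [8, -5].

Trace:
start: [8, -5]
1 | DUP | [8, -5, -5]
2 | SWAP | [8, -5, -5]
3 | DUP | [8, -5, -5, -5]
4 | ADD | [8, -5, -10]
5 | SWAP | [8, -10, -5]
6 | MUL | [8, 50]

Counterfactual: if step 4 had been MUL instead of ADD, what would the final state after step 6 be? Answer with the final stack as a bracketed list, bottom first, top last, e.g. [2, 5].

(re-executing from step 4 with the substitution; state before step 4: [8, -5, -5, -5])
4 | MUL | [8, -5, 25]
5 | SWAP | [8, 25, -5]
6 | MUL | [8, -125]

[8, -125]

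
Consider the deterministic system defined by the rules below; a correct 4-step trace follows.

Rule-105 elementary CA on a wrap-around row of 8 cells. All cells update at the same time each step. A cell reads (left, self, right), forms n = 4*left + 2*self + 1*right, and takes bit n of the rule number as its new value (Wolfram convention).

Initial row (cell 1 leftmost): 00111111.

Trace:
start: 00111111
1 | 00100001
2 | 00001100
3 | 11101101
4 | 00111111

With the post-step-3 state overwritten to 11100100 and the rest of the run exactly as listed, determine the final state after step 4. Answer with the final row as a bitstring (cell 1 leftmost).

10100000

state after step 3 := 11100100
4 | 10100000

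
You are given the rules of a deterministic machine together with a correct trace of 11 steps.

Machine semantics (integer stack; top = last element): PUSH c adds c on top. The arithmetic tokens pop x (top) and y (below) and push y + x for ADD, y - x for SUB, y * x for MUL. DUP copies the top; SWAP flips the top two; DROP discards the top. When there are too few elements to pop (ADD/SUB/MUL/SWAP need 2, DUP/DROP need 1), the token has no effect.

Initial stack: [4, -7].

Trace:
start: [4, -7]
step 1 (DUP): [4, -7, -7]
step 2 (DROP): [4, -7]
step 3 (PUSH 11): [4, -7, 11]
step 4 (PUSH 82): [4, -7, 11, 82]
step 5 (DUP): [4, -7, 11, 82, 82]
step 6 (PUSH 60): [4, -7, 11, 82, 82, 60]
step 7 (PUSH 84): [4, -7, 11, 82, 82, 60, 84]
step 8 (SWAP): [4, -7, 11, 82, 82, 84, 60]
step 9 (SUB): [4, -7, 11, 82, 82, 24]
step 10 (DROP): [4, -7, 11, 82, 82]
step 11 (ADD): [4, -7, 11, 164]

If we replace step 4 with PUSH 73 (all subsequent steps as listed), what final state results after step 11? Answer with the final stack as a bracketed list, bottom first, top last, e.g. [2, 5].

[4, -7, 11, 146]

(re-executing from step 4 with the substitution; state before step 4: [4, -7, 11])
step 4 (PUSH 73): [4, -7, 11, 73]
step 5 (DUP): [4, -7, 11, 73, 73]
step 6 (PUSH 60): [4, -7, 11, 73, 73, 60]
step 7 (PUSH 84): [4, -7, 11, 73, 73, 60, 84]
step 8 (SWAP): [4, -7, 11, 73, 73, 84, 60]
step 9 (SUB): [4, -7, 11, 73, 73, 24]
step 10 (DROP): [4, -7, 11, 73, 73]
step 11 (ADD): [4, -7, 11, 146]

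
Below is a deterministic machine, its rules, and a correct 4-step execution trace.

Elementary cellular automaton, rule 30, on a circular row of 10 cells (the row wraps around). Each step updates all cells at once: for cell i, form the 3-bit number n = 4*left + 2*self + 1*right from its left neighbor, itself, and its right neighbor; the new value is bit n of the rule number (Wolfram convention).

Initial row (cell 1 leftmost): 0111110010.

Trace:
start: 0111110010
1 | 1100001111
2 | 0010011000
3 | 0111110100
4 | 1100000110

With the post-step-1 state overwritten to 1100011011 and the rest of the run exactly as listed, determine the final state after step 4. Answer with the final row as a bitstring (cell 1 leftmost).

state after step 1 := 1100011011
2 | 0010110010
3 | 0110101111
4 | 0100101000

0100101000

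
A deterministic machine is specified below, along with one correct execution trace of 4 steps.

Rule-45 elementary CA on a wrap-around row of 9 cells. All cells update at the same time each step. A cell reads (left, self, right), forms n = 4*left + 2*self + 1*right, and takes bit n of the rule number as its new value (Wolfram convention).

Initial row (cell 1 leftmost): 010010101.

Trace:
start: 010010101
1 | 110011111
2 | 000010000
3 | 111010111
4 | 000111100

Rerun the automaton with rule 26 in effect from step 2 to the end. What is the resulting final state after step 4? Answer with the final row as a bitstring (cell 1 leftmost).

(re-executing steps 2..4 under rule 26; state before step 2: 110011111)
2 | 001110000
3 | 011001000
4 | 110110100

110110100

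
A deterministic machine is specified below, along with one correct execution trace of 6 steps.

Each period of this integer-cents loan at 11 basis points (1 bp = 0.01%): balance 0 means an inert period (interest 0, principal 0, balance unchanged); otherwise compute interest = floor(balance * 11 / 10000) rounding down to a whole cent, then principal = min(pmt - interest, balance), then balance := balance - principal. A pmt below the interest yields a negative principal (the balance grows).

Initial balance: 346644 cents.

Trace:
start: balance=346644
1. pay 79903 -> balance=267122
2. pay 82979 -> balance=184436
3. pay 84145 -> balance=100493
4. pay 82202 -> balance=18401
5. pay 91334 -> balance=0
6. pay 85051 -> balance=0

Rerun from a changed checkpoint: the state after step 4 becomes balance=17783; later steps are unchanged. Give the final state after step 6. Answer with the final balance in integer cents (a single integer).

state after step 4 := balance=17783
5. pay 91334 -> balance=0
6. pay 85051 -> balance=0

0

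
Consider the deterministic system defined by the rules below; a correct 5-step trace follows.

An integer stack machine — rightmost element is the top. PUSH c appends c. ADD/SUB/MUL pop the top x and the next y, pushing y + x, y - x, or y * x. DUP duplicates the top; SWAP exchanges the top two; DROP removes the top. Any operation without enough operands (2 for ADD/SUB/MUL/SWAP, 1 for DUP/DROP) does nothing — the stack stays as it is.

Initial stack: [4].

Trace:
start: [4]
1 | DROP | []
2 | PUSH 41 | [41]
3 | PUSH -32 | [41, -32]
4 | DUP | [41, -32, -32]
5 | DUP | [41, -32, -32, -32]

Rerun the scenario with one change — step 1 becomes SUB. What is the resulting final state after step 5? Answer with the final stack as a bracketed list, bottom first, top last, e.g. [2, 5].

(re-executing from step 1 with the substitution; state before step 1: [4])
1 | SUB | [4]
2 | PUSH 41 | [4, 41]
3 | PUSH -32 | [4, 41, -32]
4 | DUP | [4, 41, -32, -32]
5 | DUP | [4, 41, -32, -32, -32]

[4, 41, -32, -32, -32]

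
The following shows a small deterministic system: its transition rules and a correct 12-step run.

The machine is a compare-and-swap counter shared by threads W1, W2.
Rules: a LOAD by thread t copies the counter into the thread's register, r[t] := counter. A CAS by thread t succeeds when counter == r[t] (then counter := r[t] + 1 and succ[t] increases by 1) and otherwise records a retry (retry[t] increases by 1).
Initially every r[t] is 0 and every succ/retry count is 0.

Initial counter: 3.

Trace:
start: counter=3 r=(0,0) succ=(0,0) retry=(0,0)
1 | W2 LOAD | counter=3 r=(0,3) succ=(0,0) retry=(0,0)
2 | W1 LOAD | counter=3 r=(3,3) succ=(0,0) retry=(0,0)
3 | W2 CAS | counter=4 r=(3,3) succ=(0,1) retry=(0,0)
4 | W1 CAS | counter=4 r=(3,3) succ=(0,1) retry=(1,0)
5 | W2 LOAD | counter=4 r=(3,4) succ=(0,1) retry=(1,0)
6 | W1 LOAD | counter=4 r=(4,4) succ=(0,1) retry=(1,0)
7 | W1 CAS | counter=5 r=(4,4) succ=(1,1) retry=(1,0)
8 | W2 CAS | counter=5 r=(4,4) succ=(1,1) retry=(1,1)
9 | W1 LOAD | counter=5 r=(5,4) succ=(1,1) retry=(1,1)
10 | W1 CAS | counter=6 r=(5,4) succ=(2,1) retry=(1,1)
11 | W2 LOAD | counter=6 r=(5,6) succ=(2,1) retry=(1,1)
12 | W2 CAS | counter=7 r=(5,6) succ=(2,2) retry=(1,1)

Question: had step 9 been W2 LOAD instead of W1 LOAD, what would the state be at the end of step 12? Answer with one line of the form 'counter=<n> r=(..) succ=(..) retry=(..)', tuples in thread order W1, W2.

counter=6 r=(4,5) succ=(1,2) retry=(2,1)

(re-executing from step 9 with the substitution; state before step 9: counter=5 r=(4,4) succ=(1,1) retry=(1,1))
9 | W2 LOAD | counter=5 r=(4,5) succ=(1,1) retry=(1,1)
10 | W1 CAS | counter=5 r=(4,5) succ=(1,1) retry=(2,1)
11 | W2 LOAD | counter=5 r=(4,5) succ=(1,1) retry=(2,1)
12 | W2 CAS | counter=6 r=(4,5) succ=(1,2) retry=(2,1)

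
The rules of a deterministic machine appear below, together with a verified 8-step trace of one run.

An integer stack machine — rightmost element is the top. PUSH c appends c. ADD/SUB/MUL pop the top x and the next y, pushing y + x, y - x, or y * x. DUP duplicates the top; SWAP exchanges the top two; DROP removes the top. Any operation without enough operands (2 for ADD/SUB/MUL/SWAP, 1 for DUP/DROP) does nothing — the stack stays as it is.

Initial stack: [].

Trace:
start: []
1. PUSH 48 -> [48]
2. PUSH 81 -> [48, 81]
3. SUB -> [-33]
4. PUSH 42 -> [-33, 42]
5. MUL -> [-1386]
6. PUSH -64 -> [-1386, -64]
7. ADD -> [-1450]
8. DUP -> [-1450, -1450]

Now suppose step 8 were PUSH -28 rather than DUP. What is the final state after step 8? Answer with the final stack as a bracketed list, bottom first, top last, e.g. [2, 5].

(re-executing from step 8 with the substitution; state before step 8: [-1450])
8. PUSH -28 -> [-1450, -28]

[-1450, -28]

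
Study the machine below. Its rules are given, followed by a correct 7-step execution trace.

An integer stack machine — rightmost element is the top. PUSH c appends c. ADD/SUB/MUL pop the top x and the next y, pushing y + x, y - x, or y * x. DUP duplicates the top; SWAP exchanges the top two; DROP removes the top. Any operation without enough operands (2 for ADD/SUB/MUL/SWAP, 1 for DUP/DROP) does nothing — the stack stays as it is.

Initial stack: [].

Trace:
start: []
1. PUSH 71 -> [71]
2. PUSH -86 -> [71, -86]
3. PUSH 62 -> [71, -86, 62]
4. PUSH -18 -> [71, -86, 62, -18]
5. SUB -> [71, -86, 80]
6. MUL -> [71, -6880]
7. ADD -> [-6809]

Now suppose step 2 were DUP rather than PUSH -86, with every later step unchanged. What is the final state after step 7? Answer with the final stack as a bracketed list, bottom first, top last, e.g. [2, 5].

(re-executing from step 2 with the substitution; state before step 2: [71])
2. DUP -> [71, 71]
3. PUSH 62 -> [71, 71, 62]
4. PUSH -18 -> [71, 71, 62, -18]
5. SUB -> [71, 71, 80]
6. MUL -> [71, 5680]
7. ADD -> [5751]

[5751]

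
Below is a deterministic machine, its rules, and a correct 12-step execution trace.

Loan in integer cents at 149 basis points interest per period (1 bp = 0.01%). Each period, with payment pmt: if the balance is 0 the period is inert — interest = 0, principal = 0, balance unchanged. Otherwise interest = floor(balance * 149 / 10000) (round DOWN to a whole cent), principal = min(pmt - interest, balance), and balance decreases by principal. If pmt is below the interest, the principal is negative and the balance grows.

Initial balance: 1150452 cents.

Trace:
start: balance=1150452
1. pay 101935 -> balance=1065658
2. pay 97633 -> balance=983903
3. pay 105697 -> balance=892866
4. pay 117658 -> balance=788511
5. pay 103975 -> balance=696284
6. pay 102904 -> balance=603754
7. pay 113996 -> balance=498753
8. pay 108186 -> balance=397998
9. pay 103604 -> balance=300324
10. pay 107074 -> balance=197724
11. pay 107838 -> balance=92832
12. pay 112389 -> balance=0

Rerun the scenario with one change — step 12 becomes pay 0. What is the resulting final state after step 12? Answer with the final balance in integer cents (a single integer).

94215

(re-executing from step 12 with the substitution; state before step 12: balance=92832)
12. pay 0 -> balance=94215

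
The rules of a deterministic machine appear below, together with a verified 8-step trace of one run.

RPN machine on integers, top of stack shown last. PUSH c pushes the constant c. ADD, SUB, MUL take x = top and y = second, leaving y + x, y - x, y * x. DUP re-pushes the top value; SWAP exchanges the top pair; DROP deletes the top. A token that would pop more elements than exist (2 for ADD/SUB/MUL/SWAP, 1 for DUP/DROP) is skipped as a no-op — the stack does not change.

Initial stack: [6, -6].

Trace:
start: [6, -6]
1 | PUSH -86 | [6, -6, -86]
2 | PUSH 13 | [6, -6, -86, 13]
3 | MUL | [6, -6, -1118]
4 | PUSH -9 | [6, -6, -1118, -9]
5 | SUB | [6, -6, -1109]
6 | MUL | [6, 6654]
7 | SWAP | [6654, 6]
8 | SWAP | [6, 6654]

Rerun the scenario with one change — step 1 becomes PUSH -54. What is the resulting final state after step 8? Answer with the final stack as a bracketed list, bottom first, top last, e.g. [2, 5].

(re-executing from step 1 with the substitution; state before step 1: [6, -6])
1 | PUSH -54 | [6, -6, -54]
2 | PUSH 13 | [6, -6, -54, 13]
3 | MUL | [6, -6, -702]
4 | PUSH -9 | [6, -6, -702, -9]
5 | SUB | [6, -6, -693]
6 | MUL | [6, 4158]
7 | SWAP | [4158, 6]
8 | SWAP | [6, 4158]

[6, 4158]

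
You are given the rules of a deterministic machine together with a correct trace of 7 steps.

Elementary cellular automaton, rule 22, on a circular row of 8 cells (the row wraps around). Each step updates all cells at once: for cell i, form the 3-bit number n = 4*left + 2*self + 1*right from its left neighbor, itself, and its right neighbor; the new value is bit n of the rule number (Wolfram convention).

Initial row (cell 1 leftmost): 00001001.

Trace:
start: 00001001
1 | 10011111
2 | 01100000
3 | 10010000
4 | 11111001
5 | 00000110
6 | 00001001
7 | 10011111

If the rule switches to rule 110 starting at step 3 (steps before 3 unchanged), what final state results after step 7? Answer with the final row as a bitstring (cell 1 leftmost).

(re-executing steps 3..7 under rule 110; state before step 3: 01100000)
3 | 11100000
4 | 10100001
5 | 11100011
6 | 00100110
7 | 01101110

01101110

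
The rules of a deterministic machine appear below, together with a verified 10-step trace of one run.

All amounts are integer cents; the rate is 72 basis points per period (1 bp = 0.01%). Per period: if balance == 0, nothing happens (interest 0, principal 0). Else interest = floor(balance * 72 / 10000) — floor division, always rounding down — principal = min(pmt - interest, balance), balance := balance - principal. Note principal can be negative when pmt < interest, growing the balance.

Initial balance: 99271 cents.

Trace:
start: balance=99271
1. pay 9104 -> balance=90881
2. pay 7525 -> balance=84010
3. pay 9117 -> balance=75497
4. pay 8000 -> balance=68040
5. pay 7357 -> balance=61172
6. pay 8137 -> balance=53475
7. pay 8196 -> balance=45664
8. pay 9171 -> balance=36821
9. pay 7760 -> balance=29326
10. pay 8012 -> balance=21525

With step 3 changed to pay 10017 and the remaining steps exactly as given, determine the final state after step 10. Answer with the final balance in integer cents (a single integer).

(re-executing from step 3 with the substitution; state before step 3: balance=84010)
3. pay 10017 -> balance=74597
4. pay 8000 -> balance=67134
5. pay 7357 -> balance=60260
6. pay 8137 -> balance=52556
7. pay 8196 -> balance=44738
8. pay 9171 -> balance=35889
9. pay 7760 -> balance=28387
10. pay 8012 -> balance=20579

20579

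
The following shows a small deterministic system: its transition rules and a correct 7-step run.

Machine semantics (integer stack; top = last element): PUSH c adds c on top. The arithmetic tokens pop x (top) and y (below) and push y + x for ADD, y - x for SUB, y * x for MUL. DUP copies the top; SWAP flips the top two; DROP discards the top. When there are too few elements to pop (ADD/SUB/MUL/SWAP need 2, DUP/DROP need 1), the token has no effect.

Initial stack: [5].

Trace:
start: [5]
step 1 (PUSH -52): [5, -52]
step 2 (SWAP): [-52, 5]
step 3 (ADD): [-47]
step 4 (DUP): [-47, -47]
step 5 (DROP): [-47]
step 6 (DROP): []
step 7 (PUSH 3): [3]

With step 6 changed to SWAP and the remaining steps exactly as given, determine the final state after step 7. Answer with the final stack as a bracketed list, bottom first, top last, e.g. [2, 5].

(re-executing from step 6 with the substitution; state before step 6: [-47])
step 6 (SWAP): [-47]
step 7 (PUSH 3): [-47, 3]

[-47, 3]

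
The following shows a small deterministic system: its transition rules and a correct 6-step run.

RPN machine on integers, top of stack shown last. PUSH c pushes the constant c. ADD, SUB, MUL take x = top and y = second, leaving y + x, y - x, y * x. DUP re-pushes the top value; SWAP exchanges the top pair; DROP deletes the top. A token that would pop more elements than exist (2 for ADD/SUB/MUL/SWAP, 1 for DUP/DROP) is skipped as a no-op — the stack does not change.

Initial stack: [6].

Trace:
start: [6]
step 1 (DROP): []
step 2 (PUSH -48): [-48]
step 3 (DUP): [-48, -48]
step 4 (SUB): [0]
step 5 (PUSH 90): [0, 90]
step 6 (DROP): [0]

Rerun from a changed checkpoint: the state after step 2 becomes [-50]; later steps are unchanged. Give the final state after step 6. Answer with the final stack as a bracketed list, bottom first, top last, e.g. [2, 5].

state after step 2 := [-50]
step 3 (DUP): [-50, -50]
step 4 (SUB): [0]
step 5 (PUSH 90): [0, 90]
step 6 (DROP): [0]

[0]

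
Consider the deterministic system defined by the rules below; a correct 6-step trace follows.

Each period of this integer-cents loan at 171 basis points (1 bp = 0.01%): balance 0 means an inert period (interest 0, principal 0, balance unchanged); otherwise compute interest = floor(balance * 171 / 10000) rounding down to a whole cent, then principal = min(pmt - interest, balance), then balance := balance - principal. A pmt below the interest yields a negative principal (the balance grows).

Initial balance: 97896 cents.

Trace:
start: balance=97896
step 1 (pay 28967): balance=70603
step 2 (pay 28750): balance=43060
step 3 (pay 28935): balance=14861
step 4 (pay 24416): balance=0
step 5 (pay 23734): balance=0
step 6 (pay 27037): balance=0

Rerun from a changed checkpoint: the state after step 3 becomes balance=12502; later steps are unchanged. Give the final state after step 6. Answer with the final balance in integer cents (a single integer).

0

state after step 3 := balance=12502
step 4 (pay 24416): balance=0
step 5 (pay 23734): balance=0
step 6 (pay 27037): balance=0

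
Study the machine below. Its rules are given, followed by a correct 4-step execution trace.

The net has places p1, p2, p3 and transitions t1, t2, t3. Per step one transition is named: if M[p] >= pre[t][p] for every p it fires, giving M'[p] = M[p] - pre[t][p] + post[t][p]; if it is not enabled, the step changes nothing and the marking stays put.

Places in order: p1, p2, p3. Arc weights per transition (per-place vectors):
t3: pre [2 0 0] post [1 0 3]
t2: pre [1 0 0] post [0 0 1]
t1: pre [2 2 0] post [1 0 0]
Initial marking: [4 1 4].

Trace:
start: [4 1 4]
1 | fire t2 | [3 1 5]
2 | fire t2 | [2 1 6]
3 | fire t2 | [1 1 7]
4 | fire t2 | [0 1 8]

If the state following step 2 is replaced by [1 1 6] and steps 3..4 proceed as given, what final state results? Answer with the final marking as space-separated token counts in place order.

state after step 2 := [1 1 6]
3 | fire t2 | [0 1 7]
4 | fire t2 | [0 1 7]

0 1 7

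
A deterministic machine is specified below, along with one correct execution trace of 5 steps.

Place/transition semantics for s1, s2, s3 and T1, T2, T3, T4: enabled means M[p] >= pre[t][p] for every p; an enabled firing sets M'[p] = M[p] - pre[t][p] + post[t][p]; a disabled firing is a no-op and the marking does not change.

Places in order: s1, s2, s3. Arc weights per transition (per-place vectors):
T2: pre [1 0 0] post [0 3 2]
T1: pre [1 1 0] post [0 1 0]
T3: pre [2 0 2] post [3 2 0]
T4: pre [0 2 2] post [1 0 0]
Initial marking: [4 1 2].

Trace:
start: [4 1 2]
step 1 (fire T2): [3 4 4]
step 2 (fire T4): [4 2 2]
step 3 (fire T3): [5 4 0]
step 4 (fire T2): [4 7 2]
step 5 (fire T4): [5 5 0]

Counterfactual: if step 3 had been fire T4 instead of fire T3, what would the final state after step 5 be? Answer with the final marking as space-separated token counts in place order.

(re-executing from step 3 with the substitution; state before step 3: [4 2 2])
step 3 (fire T4): [5 0 0]
step 4 (fire T2): [4 3 2]
step 5 (fire T4): [5 1 0]

5 1 0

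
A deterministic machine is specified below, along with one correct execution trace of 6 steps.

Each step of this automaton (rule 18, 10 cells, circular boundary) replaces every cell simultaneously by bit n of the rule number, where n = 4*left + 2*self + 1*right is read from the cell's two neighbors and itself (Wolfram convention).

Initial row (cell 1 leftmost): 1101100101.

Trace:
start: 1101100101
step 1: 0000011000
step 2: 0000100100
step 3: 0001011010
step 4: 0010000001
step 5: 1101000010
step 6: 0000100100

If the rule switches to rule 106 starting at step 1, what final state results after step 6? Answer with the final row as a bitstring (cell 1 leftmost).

(re-executing steps 1..6 under rule 106; state before step 1: 1101100101)
step 1: 0111101011
step 2: 1100110111
step 3: 0101111100
step 4: 1011000100
step 5: 0111001001
step 6: 1101010010

1101010010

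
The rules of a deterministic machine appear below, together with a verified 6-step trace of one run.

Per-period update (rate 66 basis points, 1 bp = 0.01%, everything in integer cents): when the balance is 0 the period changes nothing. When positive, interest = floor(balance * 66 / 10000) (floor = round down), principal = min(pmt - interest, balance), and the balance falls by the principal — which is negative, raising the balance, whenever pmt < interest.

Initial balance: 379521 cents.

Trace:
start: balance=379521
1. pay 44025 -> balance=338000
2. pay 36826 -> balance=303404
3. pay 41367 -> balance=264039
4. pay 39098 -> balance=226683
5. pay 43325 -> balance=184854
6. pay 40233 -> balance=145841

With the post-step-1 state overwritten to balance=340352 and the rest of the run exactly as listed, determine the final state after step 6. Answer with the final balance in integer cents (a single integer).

148271

state after step 1 := balance=340352
2. pay 36826 -> balance=305772
3. pay 41367 -> balance=266423
4. pay 39098 -> balance=229083
5. pay 43325 -> balance=187269
6. pay 40233 -> balance=148271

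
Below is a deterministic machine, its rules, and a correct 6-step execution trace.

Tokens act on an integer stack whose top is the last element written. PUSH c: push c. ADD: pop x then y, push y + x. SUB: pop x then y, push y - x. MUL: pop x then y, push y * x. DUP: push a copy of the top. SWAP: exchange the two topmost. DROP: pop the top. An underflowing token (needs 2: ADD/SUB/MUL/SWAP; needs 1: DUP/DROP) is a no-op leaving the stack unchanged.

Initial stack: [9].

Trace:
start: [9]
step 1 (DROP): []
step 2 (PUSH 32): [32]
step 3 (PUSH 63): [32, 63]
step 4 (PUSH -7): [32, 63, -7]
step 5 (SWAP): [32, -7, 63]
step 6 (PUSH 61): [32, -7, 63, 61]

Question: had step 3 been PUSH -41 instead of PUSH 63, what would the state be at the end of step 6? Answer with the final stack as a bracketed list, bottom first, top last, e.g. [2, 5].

[32, -7, -41, 61]

(re-executing from step 3 with the substitution; state before step 3: [32])
step 3 (PUSH -41): [32, -41]
step 4 (PUSH -7): [32, -41, -7]
step 5 (SWAP): [32, -7, -41]
step 6 (PUSH 61): [32, -7, -41, 61]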